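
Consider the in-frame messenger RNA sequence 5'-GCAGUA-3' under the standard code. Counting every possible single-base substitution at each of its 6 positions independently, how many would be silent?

6

Codon 1 (GCA, Ala): 3 synonymous substitutions.
Codon 2 (GUA, Val): 3 synonymous substitutions.
Total: 3 + 3 = 6.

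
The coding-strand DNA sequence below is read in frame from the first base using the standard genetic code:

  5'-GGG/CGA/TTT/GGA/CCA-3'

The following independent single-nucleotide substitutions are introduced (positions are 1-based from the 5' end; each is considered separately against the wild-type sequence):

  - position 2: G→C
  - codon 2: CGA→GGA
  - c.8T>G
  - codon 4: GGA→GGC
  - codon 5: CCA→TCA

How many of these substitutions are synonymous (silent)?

Codon 1: GGG (Gly) → GCG (Ala) — missense.
Codon 2: CGA (Arg) → GGA (Gly) — missense.
Codon 3: TTT (Phe) → TGT (Cys) — missense.
Codon 4: GGA (Gly) → GGC (Gly) — synonymous.
Codon 5: CCA (Pro) → TCA (Ser) — missense.
Synonymous: 1 of 5.

1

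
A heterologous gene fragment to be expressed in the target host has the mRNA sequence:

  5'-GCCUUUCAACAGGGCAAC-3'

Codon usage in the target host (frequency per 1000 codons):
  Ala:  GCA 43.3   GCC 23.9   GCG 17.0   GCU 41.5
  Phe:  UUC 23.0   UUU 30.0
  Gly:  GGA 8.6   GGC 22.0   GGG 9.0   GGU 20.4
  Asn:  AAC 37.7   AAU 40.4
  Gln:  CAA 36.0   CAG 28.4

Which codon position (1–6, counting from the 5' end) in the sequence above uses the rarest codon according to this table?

Codon 1 GCC (Ala): 23.9 per 1000.
Codon 2 UUU (Phe): 30.0 per 1000.
Codon 3 CAA (Gln): 36.0 per 1000.
Codon 4 CAG (Gln): 28.4 per 1000.
Codon 5 GGC (Gly): 22.0 per 1000.
Codon 6 AAC (Asn): 37.7 per 1000.
Lowest frequency is 22.0 at codon 5.

5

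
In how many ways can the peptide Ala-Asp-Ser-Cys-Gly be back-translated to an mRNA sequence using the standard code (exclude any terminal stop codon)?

Ala: 4 codons.
Asp: 2 codons.
Ser: 6 codons.
Cys: 2 codons.
Gly: 4 codons.
4 × 2 × 6 × 2 × 4 = 384.

384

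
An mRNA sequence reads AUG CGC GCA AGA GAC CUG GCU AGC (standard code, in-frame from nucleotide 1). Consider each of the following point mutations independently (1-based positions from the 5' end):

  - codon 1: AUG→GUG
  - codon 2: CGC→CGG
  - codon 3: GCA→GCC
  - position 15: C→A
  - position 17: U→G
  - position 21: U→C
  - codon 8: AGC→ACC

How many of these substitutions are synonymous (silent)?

3

Codon 1: AUG (Met) → GUG (Val) — missense.
Codon 2: CGC (Arg) → CGG (Arg) — synonymous.
Codon 3: GCA (Ala) → GCC (Ala) — synonymous.
Codon 5: GAC (Asp) → GAA (Glu) — missense.
Codon 6: CUG (Leu) → CGG (Arg) — missense.
Codon 7: GCU (Ala) → GCC (Ala) — synonymous.
Codon 8: AGC (Ser) → ACC (Thr) — missense.
Synonymous: 3 of 7.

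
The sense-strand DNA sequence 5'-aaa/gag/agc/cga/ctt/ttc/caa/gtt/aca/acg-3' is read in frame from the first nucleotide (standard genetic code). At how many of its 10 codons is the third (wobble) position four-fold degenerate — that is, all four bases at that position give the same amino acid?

5

Codon 1 AAA (Lys): third position 2-fold.
Codon 2 GAG (Glu): third position 2-fold.
Codon 3 AGC (Ser): third position 2-fold.
Codon 4 CGA (Arg): third position 4-fold.
Codon 5 CTT (Leu): third position 4-fold.
Codon 6 TTC (Phe): third position 2-fold.
Codon 7 CAA (Gln): third position 2-fold.
Codon 8 GTT (Val): third position 4-fold.
Codon 9 ACA (Thr): third position 4-fold.
Codon 10 ACG (Thr): third position 4-fold.
Four-fold degenerate third positions: 5.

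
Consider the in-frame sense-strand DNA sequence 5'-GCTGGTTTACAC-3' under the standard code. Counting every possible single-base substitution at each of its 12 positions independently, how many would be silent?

9

Codon 1 (GCT, Ala): 3 synonymous substitutions.
Codon 2 (GGT, Gly): 3 synonymous substitutions.
Codon 3 (TTA, Leu): 2 synonymous substitutions.
Codon 4 (CAC, His): 1 synonymous substitution.
Total: 3 + 3 + 2 + 1 = 9.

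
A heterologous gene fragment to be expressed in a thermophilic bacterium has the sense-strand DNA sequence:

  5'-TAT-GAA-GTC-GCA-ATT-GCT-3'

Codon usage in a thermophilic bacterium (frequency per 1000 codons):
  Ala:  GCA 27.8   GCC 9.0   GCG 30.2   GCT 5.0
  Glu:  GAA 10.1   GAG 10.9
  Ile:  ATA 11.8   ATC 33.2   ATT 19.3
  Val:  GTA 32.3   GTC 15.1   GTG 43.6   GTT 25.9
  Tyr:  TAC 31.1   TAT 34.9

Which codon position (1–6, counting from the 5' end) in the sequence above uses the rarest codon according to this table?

6

Codon 1 TAT (Tyr): 34.9 per 1000.
Codon 2 GAA (Glu): 10.1 per 1000.
Codon 3 GTC (Val): 15.1 per 1000.
Codon 4 GCA (Ala): 27.8 per 1000.
Codon 5 ATT (Ile): 19.3 per 1000.
Codon 6 GCT (Ala): 5.0 per 1000.
Lowest frequency is 5.0 at codon 6.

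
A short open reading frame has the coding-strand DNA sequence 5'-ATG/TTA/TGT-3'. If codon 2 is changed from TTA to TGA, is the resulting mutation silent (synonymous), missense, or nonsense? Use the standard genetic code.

Position 5 falls in codon 2: TTA → Leu.
After the substitution the codon is TGA → Stop.
The new codon is a stop codon, so this is a nonsense mutation.

nonsense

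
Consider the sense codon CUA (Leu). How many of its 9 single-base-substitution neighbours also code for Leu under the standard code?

4

Position 1: UUA → 1 synonymous.
Position 2: none → 0 synonymous.
Position 3: CUU, CUC, CUG → 3 synonymous.
Total: 1 + 0 + 3 = 4.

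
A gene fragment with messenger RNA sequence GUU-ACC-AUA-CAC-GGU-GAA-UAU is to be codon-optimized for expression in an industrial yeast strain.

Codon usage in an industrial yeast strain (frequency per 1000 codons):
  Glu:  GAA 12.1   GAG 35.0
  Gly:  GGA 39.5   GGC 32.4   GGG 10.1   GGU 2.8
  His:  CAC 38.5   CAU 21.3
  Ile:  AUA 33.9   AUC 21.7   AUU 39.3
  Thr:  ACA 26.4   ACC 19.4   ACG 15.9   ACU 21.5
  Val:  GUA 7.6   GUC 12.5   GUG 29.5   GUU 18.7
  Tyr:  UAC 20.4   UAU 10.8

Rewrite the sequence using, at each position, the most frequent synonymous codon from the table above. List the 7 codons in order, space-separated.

GUG ACA AUU CAC GGA GAG UAC

Codon 1 (Val): best is GUG at 29.5.
Codon 2 (Thr): best is ACA at 26.4.
Codon 3 (Ile): best is AUU at 39.3.
Codon 4 (His): best is CAC at 38.5.
Codon 5 (Gly): best is GGA at 39.5.
Codon 6 (Glu): best is GAG at 35.0.
Codon 7 (Tyr): best is UAC at 20.4.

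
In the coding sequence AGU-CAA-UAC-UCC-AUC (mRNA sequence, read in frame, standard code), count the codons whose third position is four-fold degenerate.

Codon 1 AGU (Ser): third position 2-fold.
Codon 2 CAA (Gln): third position 2-fold.
Codon 3 UAC (Tyr): third position 2-fold.
Codon 4 UCC (Ser): third position 4-fold.
Codon 5 AUC (Ile): third position 3-fold.
Four-fold degenerate third positions: 1.

1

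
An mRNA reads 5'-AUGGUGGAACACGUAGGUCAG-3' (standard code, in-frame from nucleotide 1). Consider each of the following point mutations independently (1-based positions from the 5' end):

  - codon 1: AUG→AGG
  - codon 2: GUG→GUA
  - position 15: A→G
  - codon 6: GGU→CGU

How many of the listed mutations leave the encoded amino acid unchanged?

Codon 1: AUG (Met) → AGG (Arg) — missense.
Codon 2: GUG (Val) → GUA (Val) — synonymous.
Codon 5: GUA (Val) → GUG (Val) — synonymous.
Codon 6: GGU (Gly) → CGU (Arg) — missense.
Synonymous: 2 of 4.

2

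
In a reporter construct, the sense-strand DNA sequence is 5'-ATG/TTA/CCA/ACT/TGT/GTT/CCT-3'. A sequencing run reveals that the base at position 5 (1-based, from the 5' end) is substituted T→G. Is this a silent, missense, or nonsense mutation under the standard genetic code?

Position 5 falls in codon 2: TTA → Leu.
After the substitution the codon is TGA → Stop.
The new codon is a stop codon, so this is a nonsense mutation.

nonsense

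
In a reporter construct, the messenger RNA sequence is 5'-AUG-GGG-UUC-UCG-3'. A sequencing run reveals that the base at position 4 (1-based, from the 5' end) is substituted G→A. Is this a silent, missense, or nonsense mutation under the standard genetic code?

Position 4 falls in codon 2: GGG → Gly.
After the substitution the codon is AGG → Arg.
Gly ≠ Arg, so this is a missense mutation.

missense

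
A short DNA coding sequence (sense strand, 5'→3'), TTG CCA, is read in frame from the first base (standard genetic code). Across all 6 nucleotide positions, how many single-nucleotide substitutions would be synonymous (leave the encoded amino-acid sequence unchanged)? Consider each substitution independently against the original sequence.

5

Codon 1 (TTG, Leu): 2 synonymous substitutions.
Codon 2 (CCA, Pro): 3 synonymous substitutions.
Total: 2 + 3 = 5.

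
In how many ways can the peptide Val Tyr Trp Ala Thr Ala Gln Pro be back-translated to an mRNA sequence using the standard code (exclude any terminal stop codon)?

Val: 4 codons.
Tyr: 2 codons.
Trp: 1 codon.
Ala: 4 codons.
Thr: 4 codons.
Ala: 4 codons.
Gln: 2 codons.
Pro: 4 codons.
4 × 2 × 1 × 4 × 4 × 4 × 2 × 4 = 4096.

4096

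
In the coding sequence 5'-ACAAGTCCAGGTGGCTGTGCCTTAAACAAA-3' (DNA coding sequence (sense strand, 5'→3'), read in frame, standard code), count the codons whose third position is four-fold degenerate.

5

Codon 1 ACA (Thr): third position 4-fold.
Codon 2 AGT (Ser): third position 2-fold.
Codon 3 CCA (Pro): third position 4-fold.
Codon 4 GGT (Gly): third position 4-fold.
Codon 5 GGC (Gly): third position 4-fold.
Codon 6 TGT (Cys): third position 2-fold.
Codon 7 GCC (Ala): third position 4-fold.
Codon 8 TTA (Leu): third position 2-fold.
Codon 9 AAC (Asn): third position 2-fold.
Codon 10 AAA (Lys): third position 2-fold.
Four-fold degenerate third positions: 5.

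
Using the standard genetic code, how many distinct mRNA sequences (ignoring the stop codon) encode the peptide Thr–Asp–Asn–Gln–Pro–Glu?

256

Thr: 4 codons.
Asp: 2 codons.
Asn: 2 codons.
Gln: 2 codons.
Pro: 4 codons.
Glu: 2 codons.
4 × 2 × 2 × 2 × 4 × 2 = 256.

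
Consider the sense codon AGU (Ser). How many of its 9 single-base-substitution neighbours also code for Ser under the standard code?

Position 1: none → 0 synonymous.
Position 2: none → 0 synonymous.
Position 3: AGC → 1 synonymous.
Total: 0 + 0 + 1 = 1.

1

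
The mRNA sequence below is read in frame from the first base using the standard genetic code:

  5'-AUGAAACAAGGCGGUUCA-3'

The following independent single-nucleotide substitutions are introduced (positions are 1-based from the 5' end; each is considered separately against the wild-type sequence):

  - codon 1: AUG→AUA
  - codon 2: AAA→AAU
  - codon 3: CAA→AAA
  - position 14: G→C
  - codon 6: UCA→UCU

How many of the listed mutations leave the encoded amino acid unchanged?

1

Codon 1: AUG (Met) → AUA (Ile) — missense.
Codon 2: AAA (Lys) → AAU (Asn) — missense.
Codon 3: CAA (Gln) → AAA (Lys) — missense.
Codon 5: GGU (Gly) → GCU (Ala) — missense.
Codon 6: UCA (Ser) → UCU (Ser) — synonymous.
Synonymous: 1 of 5.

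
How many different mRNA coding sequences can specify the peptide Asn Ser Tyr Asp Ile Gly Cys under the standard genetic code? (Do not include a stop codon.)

1152

Asn: 2 codons.
Ser: 6 codons.
Tyr: 2 codons.
Asp: 2 codons.
Ile: 3 codons.
Gly: 4 codons.
Cys: 2 codons.
2 × 6 × 2 × 2 × 3 × 4 × 2 = 1152.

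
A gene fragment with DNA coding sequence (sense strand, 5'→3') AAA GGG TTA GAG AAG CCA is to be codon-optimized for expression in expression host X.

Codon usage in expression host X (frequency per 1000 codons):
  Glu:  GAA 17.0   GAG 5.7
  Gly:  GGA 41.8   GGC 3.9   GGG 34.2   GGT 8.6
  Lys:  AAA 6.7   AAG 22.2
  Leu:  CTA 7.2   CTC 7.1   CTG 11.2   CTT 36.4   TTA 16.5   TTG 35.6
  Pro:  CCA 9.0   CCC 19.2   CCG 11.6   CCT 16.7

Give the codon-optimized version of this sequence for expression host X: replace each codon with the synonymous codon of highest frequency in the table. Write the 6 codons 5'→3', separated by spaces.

Codon 1 (Lys): best is AAG at 22.2.
Codon 2 (Gly): best is GGA at 41.8.
Codon 3 (Leu): best is CTT at 36.4.
Codon 4 (Glu): best is GAA at 17.0.
Codon 5 (Lys): best is AAG at 22.2.
Codon 6 (Pro): best is CCC at 19.2.

AAG GGA CTT GAA AAG CCC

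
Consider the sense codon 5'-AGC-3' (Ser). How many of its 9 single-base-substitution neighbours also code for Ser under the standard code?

1

Position 1: none → 0 synonymous.
Position 2: none → 0 synonymous.
Position 3: AGU → 1 synonymous.
Total: 0 + 0 + 1 = 1.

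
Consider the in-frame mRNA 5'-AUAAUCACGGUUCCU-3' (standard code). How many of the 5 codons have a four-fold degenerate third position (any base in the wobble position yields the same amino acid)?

Codon 1 AUA (Ile): third position 3-fold.
Codon 2 AUC (Ile): third position 3-fold.
Codon 3 ACG (Thr): third position 4-fold.
Codon 4 GUU (Val): third position 4-fold.
Codon 5 CCU (Pro): third position 4-fold.
Four-fold degenerate third positions: 3.

3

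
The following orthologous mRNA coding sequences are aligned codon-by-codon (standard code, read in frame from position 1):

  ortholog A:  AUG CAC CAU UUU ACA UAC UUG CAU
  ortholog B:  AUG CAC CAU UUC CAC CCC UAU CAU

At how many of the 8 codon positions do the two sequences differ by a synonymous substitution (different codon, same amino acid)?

Codon 1: AUG Met / AUG Met — identical.
Codon 2: CAC His / CAC His — identical.
Codon 3: CAU His / CAU His — identical.
Codon 4: UUU Phe / UUC Phe — synonymous.
Codon 5: ACA Thr / CAC His — nonsynonymous.
Codon 6: UAC Tyr / CCC Pro — nonsynonymous.
Codon 7: UUG Leu / UAU Tyr — nonsynonymous.
Codon 8: CAU His / CAU His — identical.
Synonymous differences: 1.

1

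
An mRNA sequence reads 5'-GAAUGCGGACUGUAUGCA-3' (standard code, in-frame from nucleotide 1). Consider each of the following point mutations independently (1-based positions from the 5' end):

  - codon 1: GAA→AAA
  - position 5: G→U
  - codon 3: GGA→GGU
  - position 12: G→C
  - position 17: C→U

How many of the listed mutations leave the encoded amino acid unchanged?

Codon 1: GAA (Glu) → AAA (Lys) — missense.
Codon 2: UGC (Cys) → UUC (Phe) — missense.
Codon 3: GGA (Gly) → GGU (Gly) — synonymous.
Codon 4: CUG (Leu) → CUC (Leu) — synonymous.
Codon 6: GCA (Ala) → GUA (Val) — missense.
Synonymous: 2 of 5.

2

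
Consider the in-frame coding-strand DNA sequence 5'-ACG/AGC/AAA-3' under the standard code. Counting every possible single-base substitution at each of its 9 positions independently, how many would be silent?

5

Codon 1 (ACG, Thr): 3 synonymous substitutions.
Codon 2 (AGC, Ser): 1 synonymous substitution.
Codon 3 (AAA, Lys): 1 synonymous substitution.
Total: 3 + 1 + 1 = 5.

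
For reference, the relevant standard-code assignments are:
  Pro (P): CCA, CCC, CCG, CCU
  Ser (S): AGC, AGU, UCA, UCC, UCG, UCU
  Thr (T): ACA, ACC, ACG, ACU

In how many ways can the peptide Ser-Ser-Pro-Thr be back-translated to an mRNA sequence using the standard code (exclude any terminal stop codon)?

576

Ser: 6 codons.
Ser: 6 codons.
Pro: 4 codons.
Thr: 4 codons.
6 × 6 × 4 × 4 = 576.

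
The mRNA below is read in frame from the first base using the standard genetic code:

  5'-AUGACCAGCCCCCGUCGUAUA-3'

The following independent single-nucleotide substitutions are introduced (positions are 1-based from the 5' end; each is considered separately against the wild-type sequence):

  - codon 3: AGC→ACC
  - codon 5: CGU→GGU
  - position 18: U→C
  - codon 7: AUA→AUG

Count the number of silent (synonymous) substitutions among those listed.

Codon 3: AGC (Ser) → ACC (Thr) — missense.
Codon 5: CGU (Arg) → GGU (Gly) — missense.
Codon 6: CGU (Arg) → CGC (Arg) — synonymous.
Codon 7: AUA (Ile) → AUG (Met) — missense.
Synonymous: 1 of 4.

1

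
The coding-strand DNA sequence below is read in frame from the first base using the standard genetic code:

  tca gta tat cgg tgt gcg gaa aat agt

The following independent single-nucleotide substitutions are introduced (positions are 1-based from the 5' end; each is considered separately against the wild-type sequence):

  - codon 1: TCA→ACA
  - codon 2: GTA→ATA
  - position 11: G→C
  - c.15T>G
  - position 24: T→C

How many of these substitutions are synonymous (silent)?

1

Codon 1: TCA (Ser) → ACA (Thr) — missense.
Codon 2: GTA (Val) → ATA (Ile) — missense.
Codon 4: CGG (Arg) → CCG (Pro) — missense.
Codon 5: TGT (Cys) → TGG (Trp) — missense.
Codon 8: AAT (Asn) → AAC (Asn) — synonymous.
Synonymous: 1 of 5.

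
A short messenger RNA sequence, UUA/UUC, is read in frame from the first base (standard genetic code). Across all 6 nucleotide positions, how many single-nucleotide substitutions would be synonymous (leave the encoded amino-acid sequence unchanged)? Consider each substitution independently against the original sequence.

3

Codon 1 (UUA, Leu): 2 synonymous substitutions.
Codon 2 (UUC, Phe): 1 synonymous substitution.
Total: 2 + 1 = 3.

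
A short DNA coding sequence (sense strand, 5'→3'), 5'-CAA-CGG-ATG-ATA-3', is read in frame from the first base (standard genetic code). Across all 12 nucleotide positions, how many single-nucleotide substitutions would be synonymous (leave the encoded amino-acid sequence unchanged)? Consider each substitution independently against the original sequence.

7

Codon 1 (CAA, Gln): 1 synonymous substitution.
Codon 2 (CGG, Arg): 4 synonymous substitutions.
Codon 3 (ATG, Met): 0 synonymous substitutions.
Codon 4 (ATA, Ile): 2 synonymous substitutions.
Total: 1 + 4 + 0 + 2 = 7.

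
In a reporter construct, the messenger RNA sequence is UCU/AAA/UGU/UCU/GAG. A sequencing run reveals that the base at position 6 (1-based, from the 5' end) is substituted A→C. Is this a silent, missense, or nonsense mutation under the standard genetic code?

missense

Position 6 falls in codon 2: AAA → Lys.
After the substitution the codon is AAC → Asn.
Lys ≠ Asn, so this is a missense mutation.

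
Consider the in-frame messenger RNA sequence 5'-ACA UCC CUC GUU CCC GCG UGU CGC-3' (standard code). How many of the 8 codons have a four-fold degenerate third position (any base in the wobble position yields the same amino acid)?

Codon 1 ACA (Thr): third position 4-fold.
Codon 2 UCC (Ser): third position 4-fold.
Codon 3 CUC (Leu): third position 4-fold.
Codon 4 GUU (Val): third position 4-fold.
Codon 5 CCC (Pro): third position 4-fold.
Codon 6 GCG (Ala): third position 4-fold.
Codon 7 UGU (Cys): third position 2-fold.
Codon 8 CGC (Arg): third position 4-fold.
Four-fold degenerate third positions: 7.

7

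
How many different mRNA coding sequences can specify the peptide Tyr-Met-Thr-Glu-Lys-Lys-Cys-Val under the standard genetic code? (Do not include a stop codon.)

512

Tyr: 2 codons.
Met: 1 codon.
Thr: 4 codons.
Glu: 2 codons.
Lys: 2 codons.
Lys: 2 codons.
Cys: 2 codons.
Val: 4 codons.
2 × 1 × 4 × 2 × 2 × 2 × 2 × 4 = 512.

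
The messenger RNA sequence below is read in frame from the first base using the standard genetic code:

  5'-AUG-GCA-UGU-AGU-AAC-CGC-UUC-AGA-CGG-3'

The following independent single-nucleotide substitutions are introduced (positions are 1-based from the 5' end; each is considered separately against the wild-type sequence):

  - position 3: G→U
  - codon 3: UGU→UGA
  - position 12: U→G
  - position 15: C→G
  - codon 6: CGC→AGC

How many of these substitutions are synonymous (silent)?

Codon 1: AUG (Met) → AUU (Ile) — missense.
Codon 3: UGU (Cys) → UGA (Stop) — nonsense.
Codon 4: AGU (Ser) → AGG (Arg) — missense.
Codon 5: AAC (Asn) → AAG (Lys) — missense.
Codon 6: CGC (Arg) → AGC (Ser) — missense.
Synonymous: 0 of 5.

0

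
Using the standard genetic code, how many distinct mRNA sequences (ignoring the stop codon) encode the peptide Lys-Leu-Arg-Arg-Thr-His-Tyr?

Lys: 2 codons.
Leu: 6 codons.
Arg: 6 codons.
Arg: 6 codons.
Thr: 4 codons.
His: 2 codons.
Tyr: 2 codons.
2 × 6 × 6 × 6 × 4 × 2 × 2 = 6912.

6912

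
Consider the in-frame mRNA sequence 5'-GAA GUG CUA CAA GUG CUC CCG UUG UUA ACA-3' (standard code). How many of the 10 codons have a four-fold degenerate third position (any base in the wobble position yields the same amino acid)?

6

Codon 1 GAA (Glu): third position 2-fold.
Codon 2 GUG (Val): third position 4-fold.
Codon 3 CUA (Leu): third position 4-fold.
Codon 4 CAA (Gln): third position 2-fold.
Codon 5 GUG (Val): third position 4-fold.
Codon 6 CUC (Leu): third position 4-fold.
Codon 7 CCG (Pro): third position 4-fold.
Codon 8 UUG (Leu): third position 2-fold.
Codon 9 UUA (Leu): third position 2-fold.
Codon 10 ACA (Thr): third position 4-fold.
Four-fold degenerate third positions: 6.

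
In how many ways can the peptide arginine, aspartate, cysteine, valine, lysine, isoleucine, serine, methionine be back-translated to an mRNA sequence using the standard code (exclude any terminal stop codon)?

Arg: 6 codons.
Asp: 2 codons.
Cys: 2 codons.
Val: 4 codons.
Lys: 2 codons.
Ile: 3 codons.
Ser: 6 codons.
Met: 1 codon.
6 × 2 × 2 × 4 × 2 × 3 × 6 × 1 = 3456.

3456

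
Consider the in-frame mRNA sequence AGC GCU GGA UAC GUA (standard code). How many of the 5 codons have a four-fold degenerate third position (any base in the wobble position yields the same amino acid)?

3

Codon 1 AGC (Ser): third position 2-fold.
Codon 2 GCU (Ala): third position 4-fold.
Codon 3 GGA (Gly): third position 4-fold.
Codon 4 UAC (Tyr): third position 2-fold.
Codon 5 GUA (Val): third position 4-fold.
Four-fold degenerate third positions: 3.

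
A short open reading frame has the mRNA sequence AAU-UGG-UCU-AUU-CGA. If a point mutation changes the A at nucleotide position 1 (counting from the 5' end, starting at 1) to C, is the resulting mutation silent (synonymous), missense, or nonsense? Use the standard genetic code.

Position 1 falls in codon 1: AAU → Asn.
After the substitution the codon is CAU → His.
Asn ≠ His, so this is a missense mutation.

missense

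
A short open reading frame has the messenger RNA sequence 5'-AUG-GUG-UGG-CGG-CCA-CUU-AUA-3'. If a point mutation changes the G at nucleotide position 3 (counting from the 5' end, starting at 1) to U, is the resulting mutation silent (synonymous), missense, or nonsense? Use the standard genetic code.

missense

Position 3 falls in codon 1: AUG → Met.
After the substitution the codon is AUU → Ile.
Met ≠ Ile, so this is a missense mutation.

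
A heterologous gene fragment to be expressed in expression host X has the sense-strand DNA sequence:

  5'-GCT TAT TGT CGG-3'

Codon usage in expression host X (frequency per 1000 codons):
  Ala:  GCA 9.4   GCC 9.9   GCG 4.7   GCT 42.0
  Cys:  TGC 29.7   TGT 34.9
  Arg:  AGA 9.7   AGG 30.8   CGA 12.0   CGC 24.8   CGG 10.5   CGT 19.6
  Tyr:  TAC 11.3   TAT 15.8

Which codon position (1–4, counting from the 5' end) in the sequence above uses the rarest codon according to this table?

4

Codon 1 GCT (Ala): 42.0 per 1000.
Codon 2 TAT (Tyr): 15.8 per 1000.
Codon 3 TGT (Cys): 34.9 per 1000.
Codon 4 CGG (Arg): 10.5 per 1000.
Lowest frequency is 10.5 at codon 4.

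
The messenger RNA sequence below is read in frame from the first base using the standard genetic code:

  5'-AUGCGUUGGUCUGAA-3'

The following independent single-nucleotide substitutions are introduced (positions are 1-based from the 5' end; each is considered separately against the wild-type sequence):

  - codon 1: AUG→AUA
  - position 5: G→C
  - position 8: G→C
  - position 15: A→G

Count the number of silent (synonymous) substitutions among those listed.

1

Codon 1: AUG (Met) → AUA (Ile) — missense.
Codon 2: CGU (Arg) → CCU (Pro) — missense.
Codon 3: UGG (Trp) → UCG (Ser) — missense.
Codon 5: GAA (Glu) → GAG (Glu) — synonymous.
Synonymous: 1 of 4.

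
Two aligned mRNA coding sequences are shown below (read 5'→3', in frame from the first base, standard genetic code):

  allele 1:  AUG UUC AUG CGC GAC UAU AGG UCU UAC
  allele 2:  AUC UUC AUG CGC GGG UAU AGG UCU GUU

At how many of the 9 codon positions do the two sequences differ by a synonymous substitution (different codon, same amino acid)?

Codon 1: AUG Met / AUC Ile — nonsynonymous.
Codon 2: UUC Phe / UUC Phe — identical.
Codon 3: AUG Met / AUG Met — identical.
Codon 4: CGC Arg / CGC Arg — identical.
Codon 5: GAC Asp / GGG Gly — nonsynonymous.
Codon 6: UAU Tyr / UAU Tyr — identical.
Codon 7: AGG Arg / AGG Arg — identical.
Codon 8: UCU Ser / UCU Ser — identical.
Codon 9: UAC Tyr / GUU Val — nonsynonymous.
Synonymous differences: 0.

0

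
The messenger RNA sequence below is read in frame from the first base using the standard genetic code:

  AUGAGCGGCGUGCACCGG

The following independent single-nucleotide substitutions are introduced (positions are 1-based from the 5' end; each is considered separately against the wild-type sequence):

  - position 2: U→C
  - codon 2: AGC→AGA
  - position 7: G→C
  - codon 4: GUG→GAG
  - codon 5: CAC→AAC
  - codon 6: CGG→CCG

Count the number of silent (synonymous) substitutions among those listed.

0

Codon 1: AUG (Met) → ACG (Thr) — missense.
Codon 2: AGC (Ser) → AGA (Arg) — missense.
Codon 3: GGC (Gly) → CGC (Arg) — missense.
Codon 4: GUG (Val) → GAG (Glu) — missense.
Codon 5: CAC (His) → AAC (Asn) — missense.
Codon 6: CGG (Arg) → CCG (Pro) — missense.
Synonymous: 0 of 6.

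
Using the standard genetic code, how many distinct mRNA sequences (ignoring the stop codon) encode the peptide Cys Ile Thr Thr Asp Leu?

Cys: 2 codons.
Ile: 3 codons.
Thr: 4 codons.
Thr: 4 codons.
Asp: 2 codons.
Leu: 6 codons.
2 × 3 × 4 × 4 × 2 × 6 = 1152.

1152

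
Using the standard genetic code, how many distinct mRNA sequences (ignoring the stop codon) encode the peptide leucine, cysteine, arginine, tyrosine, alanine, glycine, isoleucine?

Leu: 6 codons.
Cys: 2 codons.
Arg: 6 codons.
Tyr: 2 codons.
Ala: 4 codons.
Gly: 4 codons.
Ile: 3 codons.
6 × 2 × 6 × 2 × 4 × 4 × 3 = 6912.

6912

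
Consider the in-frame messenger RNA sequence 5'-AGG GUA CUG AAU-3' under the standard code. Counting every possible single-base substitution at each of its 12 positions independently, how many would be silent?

Codon 1 (AGG, Arg): 2 synonymous substitutions.
Codon 2 (GUA, Val): 3 synonymous substitutions.
Codon 3 (CUG, Leu): 4 synonymous substitutions.
Codon 4 (AAU, Asn): 1 synonymous substitution.
Total: 2 + 3 + 4 + 1 = 10.

10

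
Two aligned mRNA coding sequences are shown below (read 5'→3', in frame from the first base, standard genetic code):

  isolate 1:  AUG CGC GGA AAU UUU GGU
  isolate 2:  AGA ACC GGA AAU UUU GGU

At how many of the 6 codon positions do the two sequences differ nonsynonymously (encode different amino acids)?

Codon 1: AUG Met / AGA Arg — nonsynonymous.
Codon 2: CGC Arg / ACC Thr — nonsynonymous.
Codon 3: GGA Gly / GGA Gly — identical.
Codon 4: AAU Asn / AAU Asn — identical.
Codon 5: UUU Phe / UUU Phe — identical.
Codon 6: GGU Gly / GGU Gly — identical.
Nonsynonymous differences: 2.

2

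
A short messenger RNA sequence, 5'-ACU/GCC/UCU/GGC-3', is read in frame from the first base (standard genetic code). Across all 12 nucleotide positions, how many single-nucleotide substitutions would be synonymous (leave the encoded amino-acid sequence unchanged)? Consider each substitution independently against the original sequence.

12

Codon 1 (ACU, Thr): 3 synonymous substitutions.
Codon 2 (GCC, Ala): 3 synonymous substitutions.
Codon 3 (UCU, Ser): 3 synonymous substitutions.
Codon 4 (GGC, Gly): 3 synonymous substitutions.
Total: 3 + 3 + 3 + 3 = 12.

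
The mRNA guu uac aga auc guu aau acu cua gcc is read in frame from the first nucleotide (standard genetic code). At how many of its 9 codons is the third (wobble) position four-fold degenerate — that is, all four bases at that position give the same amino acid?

Codon 1 GUU (Val): third position 4-fold.
Codon 2 UAC (Tyr): third position 2-fold.
Codon 3 AGA (Arg): third position 2-fold.
Codon 4 AUC (Ile): third position 3-fold.
Codon 5 GUU (Val): third position 4-fold.
Codon 6 AAU (Asn): third position 2-fold.
Codon 7 ACU (Thr): third position 4-fold.
Codon 8 CUA (Leu): third position 4-fold.
Codon 9 GCC (Ala): third position 4-fold.
Four-fold degenerate third positions: 5.

5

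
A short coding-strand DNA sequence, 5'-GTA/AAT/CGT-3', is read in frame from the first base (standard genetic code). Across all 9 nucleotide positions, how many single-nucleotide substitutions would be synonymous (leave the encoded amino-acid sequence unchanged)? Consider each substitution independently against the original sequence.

7

Codon 1 (GTA, Val): 3 synonymous substitutions.
Codon 2 (AAT, Asn): 1 synonymous substitution.
Codon 3 (CGT, Arg): 3 synonymous substitutions.
Total: 3 + 1 + 3 = 7.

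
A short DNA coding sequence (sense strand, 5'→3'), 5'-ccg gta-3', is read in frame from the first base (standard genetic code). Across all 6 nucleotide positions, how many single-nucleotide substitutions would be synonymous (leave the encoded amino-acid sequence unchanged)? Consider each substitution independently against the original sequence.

6

Codon 1 (CCG, Pro): 3 synonymous substitutions.
Codon 2 (GTA, Val): 3 synonymous substitutions.
Total: 3 + 3 = 6.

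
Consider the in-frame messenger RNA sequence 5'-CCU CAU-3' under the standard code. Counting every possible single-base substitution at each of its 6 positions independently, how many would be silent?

Codon 1 (CCU, Pro): 3 synonymous substitutions.
Codon 2 (CAU, His): 1 synonymous substitution.
Total: 3 + 1 = 4.

4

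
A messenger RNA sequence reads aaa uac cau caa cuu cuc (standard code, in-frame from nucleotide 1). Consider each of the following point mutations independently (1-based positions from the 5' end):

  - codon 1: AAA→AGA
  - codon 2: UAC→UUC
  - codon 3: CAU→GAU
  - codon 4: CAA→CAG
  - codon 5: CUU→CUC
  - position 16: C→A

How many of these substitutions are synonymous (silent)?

2

Codon 1: AAA (Lys) → AGA (Arg) — missense.
Codon 2: UAC (Tyr) → UUC (Phe) — missense.
Codon 3: CAU (His) → GAU (Asp) — missense.
Codon 4: CAA (Gln) → CAG (Gln) — synonymous.
Codon 5: CUU (Leu) → CUC (Leu) — synonymous.
Codon 6: CUC (Leu) → AUC (Ile) — missense.
Synonymous: 2 of 6.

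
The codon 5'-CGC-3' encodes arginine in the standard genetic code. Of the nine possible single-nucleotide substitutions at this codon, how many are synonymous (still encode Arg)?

Position 1: none → 0 synonymous.
Position 2: none → 0 synonymous.
Position 3: CGU, CGA, CGG → 3 synonymous.
Total: 0 + 0 + 3 = 3.

3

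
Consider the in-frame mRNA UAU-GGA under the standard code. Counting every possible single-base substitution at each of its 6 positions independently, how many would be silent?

4

Codon 1 (UAU, Tyr): 1 synonymous substitution.
Codon 2 (GGA, Gly): 3 synonymous substitutions.
Total: 1 + 3 = 4.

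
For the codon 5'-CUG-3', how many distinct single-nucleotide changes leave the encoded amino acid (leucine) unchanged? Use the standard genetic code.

4

Position 1: UUG → 1 synonymous.
Position 2: none → 0 synonymous.
Position 3: CUU, CUC, CUA → 3 synonymous.
Total: 1 + 0 + 3 = 4.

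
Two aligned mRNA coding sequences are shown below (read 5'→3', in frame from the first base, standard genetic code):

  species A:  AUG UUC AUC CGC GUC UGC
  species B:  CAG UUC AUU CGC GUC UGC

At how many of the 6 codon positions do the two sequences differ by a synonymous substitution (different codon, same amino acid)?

Codon 1: AUG Met / CAG Gln — nonsynonymous.
Codon 2: UUC Phe / UUC Phe — identical.
Codon 3: AUC Ile / AUU Ile — synonymous.
Codon 4: CGC Arg / CGC Arg — identical.
Codon 5: GUC Val / GUC Val — identical.
Codon 6: UGC Cys / UGC Cys — identical.
Synonymous differences: 1.

1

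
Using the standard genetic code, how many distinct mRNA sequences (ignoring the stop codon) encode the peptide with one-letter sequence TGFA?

128

Thr: 4 codons.
Gly: 4 codons.
Phe: 2 codons.
Ala: 4 codons.
4 × 4 × 2 × 4 = 128.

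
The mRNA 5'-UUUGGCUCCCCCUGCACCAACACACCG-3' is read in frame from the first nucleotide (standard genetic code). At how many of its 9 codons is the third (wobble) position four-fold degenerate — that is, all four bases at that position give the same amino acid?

Codon 1 UUU (Phe): third position 2-fold.
Codon 2 GGC (Gly): third position 4-fold.
Codon 3 UCC (Ser): third position 4-fold.
Codon 4 CCC (Pro): third position 4-fold.
Codon 5 UGC (Cys): third position 2-fold.
Codon 6 ACC (Thr): third position 4-fold.
Codon 7 AAC (Asn): third position 2-fold.
Codon 8 ACA (Thr): third position 4-fold.
Codon 9 CCG (Pro): third position 4-fold.
Four-fold degenerate third positions: 6.

6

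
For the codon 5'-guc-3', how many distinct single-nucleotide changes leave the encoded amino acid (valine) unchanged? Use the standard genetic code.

Position 1: none → 0 synonymous.
Position 2: none → 0 synonymous.
Position 3: GUU, GUA, GUG → 3 synonymous.
Total: 0 + 0 + 3 = 3.

3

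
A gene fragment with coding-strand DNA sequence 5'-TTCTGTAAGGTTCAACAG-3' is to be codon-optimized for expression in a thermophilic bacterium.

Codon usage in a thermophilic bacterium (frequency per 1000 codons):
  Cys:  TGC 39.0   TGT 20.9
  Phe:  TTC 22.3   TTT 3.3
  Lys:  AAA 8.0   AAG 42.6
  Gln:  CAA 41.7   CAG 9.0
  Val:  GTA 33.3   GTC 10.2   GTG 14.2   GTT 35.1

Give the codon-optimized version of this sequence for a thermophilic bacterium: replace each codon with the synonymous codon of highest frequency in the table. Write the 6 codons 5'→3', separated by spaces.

TTC TGC AAG GTT CAA CAA

Codon 1 (Phe): best is TTC at 22.3.
Codon 2 (Cys): best is TGC at 39.0.
Codon 3 (Lys): best is AAG at 42.6.
Codon 4 (Val): best is GTT at 35.1.
Codon 5 (Gln): best is CAA at 41.7.
Codon 6 (Gln): best is CAA at 41.7.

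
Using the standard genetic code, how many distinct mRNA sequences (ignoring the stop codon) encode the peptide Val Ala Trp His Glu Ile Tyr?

384

Val: 4 codons.
Ala: 4 codons.
Trp: 1 codon.
His: 2 codons.
Glu: 2 codons.
Ile: 3 codons.
Tyr: 2 codons.
4 × 4 × 1 × 2 × 2 × 3 × 2 = 384.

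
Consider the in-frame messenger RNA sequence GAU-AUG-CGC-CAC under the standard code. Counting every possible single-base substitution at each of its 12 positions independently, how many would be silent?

5

Codon 1 (GAU, Asp): 1 synonymous substitution.
Codon 2 (AUG, Met): 0 synonymous substitutions.
Codon 3 (CGC, Arg): 3 synonymous substitutions.
Codon 4 (CAC, His): 1 synonymous substitution.
Total: 1 + 0 + 3 + 1 = 5.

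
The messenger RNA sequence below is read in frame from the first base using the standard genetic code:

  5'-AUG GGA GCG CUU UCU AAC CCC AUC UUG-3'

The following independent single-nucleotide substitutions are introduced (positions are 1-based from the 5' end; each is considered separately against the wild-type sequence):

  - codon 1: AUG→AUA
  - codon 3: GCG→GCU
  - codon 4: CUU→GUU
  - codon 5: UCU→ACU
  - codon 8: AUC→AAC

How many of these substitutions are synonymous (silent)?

Codon 1: AUG (Met) → AUA (Ile) — missense.
Codon 3: GCG (Ala) → GCU (Ala) — synonymous.
Codon 4: CUU (Leu) → GUU (Val) — missense.
Codon 5: UCU (Ser) → ACU (Thr) — missense.
Codon 8: AUC (Ile) → AAC (Asn) — missense.
Synonymous: 1 of 5.

1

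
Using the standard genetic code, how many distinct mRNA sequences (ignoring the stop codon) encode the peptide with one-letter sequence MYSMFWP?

Met: 1 codon.
Tyr: 2 codons.
Ser: 6 codons.
Met: 1 codon.
Phe: 2 codons.
Trp: 1 codon.
Pro: 4 codons.
1 × 2 × 6 × 1 × 2 × 1 × 4 = 96.

96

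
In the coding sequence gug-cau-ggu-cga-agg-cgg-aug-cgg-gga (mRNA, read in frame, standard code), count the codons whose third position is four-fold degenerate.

6

Codon 1 GUG (Val): third position 4-fold.
Codon 2 CAU (His): third position 2-fold.
Codon 3 GGU (Gly): third position 4-fold.
Codon 4 CGA (Arg): third position 4-fold.
Codon 5 AGG (Arg): third position 2-fold.
Codon 6 CGG (Arg): third position 4-fold.
Codon 7 AUG (Met): third position 1-fold.
Codon 8 CGG (Arg): third position 4-fold.
Codon 9 GGA (Gly): third position 4-fold.
Four-fold degenerate third positions: 6.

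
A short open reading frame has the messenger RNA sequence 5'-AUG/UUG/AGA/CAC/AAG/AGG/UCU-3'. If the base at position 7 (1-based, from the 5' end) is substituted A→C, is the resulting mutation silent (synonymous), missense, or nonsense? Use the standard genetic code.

Position 7 falls in codon 3: AGA → Arg.
After the substitution the codon is CGA → Arg.
Both encode Arg, so the change is synonymous.

silent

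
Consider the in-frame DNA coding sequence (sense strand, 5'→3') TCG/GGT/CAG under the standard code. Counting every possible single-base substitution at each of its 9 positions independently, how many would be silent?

Codon 1 (TCG, Ser): 3 synonymous substitutions.
Codon 2 (GGT, Gly): 3 synonymous substitutions.
Codon 3 (CAG, Gln): 1 synonymous substitution.
Total: 3 + 3 + 1 = 7.

7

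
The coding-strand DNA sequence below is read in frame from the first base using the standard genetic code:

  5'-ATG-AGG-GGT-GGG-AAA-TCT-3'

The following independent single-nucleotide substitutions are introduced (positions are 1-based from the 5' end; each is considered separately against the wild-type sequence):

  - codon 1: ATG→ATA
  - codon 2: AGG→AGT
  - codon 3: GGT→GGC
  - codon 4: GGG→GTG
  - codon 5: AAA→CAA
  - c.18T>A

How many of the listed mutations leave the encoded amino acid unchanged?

2

Codon 1: ATG (Met) → ATA (Ile) — missense.
Codon 2: AGG (Arg) → AGT (Ser) — missense.
Codon 3: GGT (Gly) → GGC (Gly) — synonymous.
Codon 4: GGG (Gly) → GTG (Val) — missense.
Codon 5: AAA (Lys) → CAA (Gln) — missense.
Codon 6: TCT (Ser) → TCA (Ser) — synonymous.
Synonymous: 2 of 6.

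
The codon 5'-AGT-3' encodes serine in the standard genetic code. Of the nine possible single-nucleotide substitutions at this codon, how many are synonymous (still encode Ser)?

1

Position 1: none → 0 synonymous.
Position 2: none → 0 synonymous.
Position 3: AGC → 1 synonymous.
Total: 0 + 0 + 1 = 1.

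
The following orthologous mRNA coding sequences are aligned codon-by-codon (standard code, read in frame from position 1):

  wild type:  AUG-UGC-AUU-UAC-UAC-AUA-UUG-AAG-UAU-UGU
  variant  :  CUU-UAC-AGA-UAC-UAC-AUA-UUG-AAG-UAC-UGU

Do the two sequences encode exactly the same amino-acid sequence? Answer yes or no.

Codon 1: AUG Met / CUU Leu — nonsynonymous.
Codon 2: UGC Cys / UAC Tyr — nonsynonymous.
Codon 3: AUU Ile / AGA Arg — nonsynonymous.
Codon 4: UAC Tyr / UAC Tyr — identical.
Codon 5: UAC Tyr / UAC Tyr — identical.
Codon 6: AUA Ile / AUA Ile — identical.
Codon 7: UUG Leu / UUG Leu — identical.
Codon 8: AAG Lys / AAG Lys — identical.
Codon 9: UAU Tyr / UAC Tyr — synonymous.
Codon 10: UGU Cys / UGU Cys — identical.
Nonsynonymous differences: 3 → different protein.

no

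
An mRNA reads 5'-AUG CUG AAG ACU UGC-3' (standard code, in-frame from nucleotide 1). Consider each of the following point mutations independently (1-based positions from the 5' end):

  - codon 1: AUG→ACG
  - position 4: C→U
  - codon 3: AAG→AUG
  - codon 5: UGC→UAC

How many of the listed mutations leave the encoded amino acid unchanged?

1

Codon 1: AUG (Met) → ACG (Thr) — missense.
Codon 2: CUG (Leu) → UUG (Leu) — synonymous.
Codon 3: AAG (Lys) → AUG (Met) — missense.
Codon 5: UGC (Cys) → UAC (Tyr) — missense.
Synonymous: 1 of 4.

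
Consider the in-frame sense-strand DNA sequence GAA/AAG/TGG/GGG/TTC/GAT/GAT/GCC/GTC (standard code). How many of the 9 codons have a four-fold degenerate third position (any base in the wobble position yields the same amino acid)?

3

Codon 1 GAA (Glu): third position 2-fold.
Codon 2 AAG (Lys): third position 2-fold.
Codon 3 TGG (Trp): third position 1-fold.
Codon 4 GGG (Gly): third position 4-fold.
Codon 5 TTC (Phe): third position 2-fold.
Codon 6 GAT (Asp): third position 2-fold.
Codon 7 GAT (Asp): third position 2-fold.
Codon 8 GCC (Ala): third position 4-fold.
Codon 9 GTC (Val): third position 4-fold.
Four-fold degenerate third positions: 3.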